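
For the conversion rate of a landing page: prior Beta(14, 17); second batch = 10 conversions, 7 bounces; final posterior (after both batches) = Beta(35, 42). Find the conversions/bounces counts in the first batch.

11 conversions and 18 bounces

Because Beta–binomial updating is additive in the counts, the combined data contributed (α_post−α_prior, β_post−β_prior) successes and failures.
Total across both batches: 35−14=21 conversions, 42−17=25 bounces.
Subtract the second batch: 21−10=11 conversions and 25−7=18 bounces.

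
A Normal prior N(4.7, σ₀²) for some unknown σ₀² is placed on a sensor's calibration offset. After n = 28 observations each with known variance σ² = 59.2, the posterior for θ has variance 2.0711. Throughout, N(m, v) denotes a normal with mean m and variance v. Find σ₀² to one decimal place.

σ₀² = 101.4

For the Normal–Normal model with known σ², precisions add: τ_n = τ₀ + n/σ².
So 1/σ₀² = 1/2.0711 − 28/59.2 = 0.482835 − 0.472973 = 0.009862.
Hence σ₀² = 1/0.009862 ≈ 101.4.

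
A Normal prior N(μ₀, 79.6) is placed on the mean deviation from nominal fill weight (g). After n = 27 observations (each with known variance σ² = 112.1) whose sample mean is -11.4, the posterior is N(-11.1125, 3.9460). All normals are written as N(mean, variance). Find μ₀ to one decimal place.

With known observation variance, the Normal–Normal posterior has precision τ_n = τ₀ + n/σ² and mean μ_n = (τ₀μ₀ + (n/σ²)x̄)/τ_n.
Here τ₀ = 1/79.6 = 0.012563 and τ_data = 27/112.1 = 0.240856, so τ_n = 0.253419.
Rearranging for μ₀: μ₀ = (μ_n·τ_n − τ_data·x̄)/τ₀ = (-11.1125·0.253419 − 0.240856·-11.4) / 0.012563 = -0.070360/0.012563 ≈ -5.6.

μ₀ = -5.6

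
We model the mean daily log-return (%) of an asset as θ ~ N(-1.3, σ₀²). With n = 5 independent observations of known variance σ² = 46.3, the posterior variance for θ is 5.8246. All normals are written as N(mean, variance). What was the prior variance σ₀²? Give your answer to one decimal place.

σ₀² = 15.7

Posterior precision equals prior precision plus data precision: 1/σ_n² = 1/σ₀² + n/σ².
So 1/σ₀² = 1/5.8246 − 5/46.3 = 0.171686 − 0.107991 = 0.063695.
Hence σ₀² = 1/0.063695 ≈ 15.7.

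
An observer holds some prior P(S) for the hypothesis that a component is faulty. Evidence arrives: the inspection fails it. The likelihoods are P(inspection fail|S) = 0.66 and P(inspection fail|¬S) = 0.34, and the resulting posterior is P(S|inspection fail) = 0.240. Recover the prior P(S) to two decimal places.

Bayes' rule in odds form gives O(S|E) = O(S)·[P(E|S)/P(E|¬S)], hence O(S) = O(S|E)/LR.
Posterior odds = 0.240/(1−0.240) = 0.3158. LR = 0.66/0.34 = 1.9412.
Prior odds = 0.3158/1.9412 = 0.1627, so P(S) = 0.1627/(1+0.1627) ≈ 0.14.

P(S) = 0.14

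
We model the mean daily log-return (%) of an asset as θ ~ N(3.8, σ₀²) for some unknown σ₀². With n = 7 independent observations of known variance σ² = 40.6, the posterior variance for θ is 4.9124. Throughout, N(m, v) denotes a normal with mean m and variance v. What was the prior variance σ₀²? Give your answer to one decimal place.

σ₀² = 32.1

Posterior precision equals prior precision plus data precision: 1/σ_n² = 1/σ₀² + n/σ².
So 1/σ₀² = 1/4.9124 − 7/40.6 = 0.203566 − 0.172414 = 0.031152.
Hence σ₀² = 1/0.031152 ≈ 32.1.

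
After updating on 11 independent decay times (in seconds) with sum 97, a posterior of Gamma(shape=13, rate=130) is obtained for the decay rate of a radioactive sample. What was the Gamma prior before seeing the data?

Gamma(shape=2, rate=33)

Gamma–exponential conjugacy: posterior shape = α + n, posterior rate = β + Σtᵢ.
So α = 13 − 11 = 2 and β = 130 − 97 = 33.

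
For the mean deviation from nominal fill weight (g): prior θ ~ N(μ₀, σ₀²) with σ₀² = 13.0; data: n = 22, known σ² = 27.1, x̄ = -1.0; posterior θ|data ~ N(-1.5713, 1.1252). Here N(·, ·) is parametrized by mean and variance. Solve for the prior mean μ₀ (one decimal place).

With known observation variance, the Normal–Normal posterior has precision τ_n = τ₀ + n/σ² and mean μ_n = (τ₀μ₀ + (n/σ²)x̄)/τ_n.
Here τ₀ = 1/13.0 = 0.076923 and τ_data = 22/27.1 = 0.811808, so τ_n = 0.888731.
Rearranging for μ₀: μ₀ = (μ_n·τ_n − τ_data·x̄)/τ₀ = (-1.5713·0.888731 − 0.811808·-1.0) / 0.076923 = -0.584655/0.076923 ≈ -7.6.

μ₀ = -7.6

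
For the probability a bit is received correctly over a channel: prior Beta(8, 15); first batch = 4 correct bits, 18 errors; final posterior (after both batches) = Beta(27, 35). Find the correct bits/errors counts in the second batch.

Sequential conjugate updates are equivalent to a single update on the pooled data, so total successes = posterior α − prior α and total failures = posterior β − prior β.
Total across both batches: 27−8=19 correct bits, 35−15=20 errors.
Subtract the first batch: 19−4=15 correct bits and 20−18=2 errors.

15 correct bits and 2 errors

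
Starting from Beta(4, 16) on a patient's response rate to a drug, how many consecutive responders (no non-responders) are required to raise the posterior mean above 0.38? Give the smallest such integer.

After k responders and 0 non-responders the posterior is Beta(4+k, 16), with mean (4+k)/(4+16+k).
Set (4+k)/(20+k) > 0.38 and solve: k > (0.38·20 − 4)/(1 − 0.38) = 5.806.
The smallest integer exceeding 5.806 is 6, and checking k=6: (10)/(26) = 0.3846 > 0.38.

k = 6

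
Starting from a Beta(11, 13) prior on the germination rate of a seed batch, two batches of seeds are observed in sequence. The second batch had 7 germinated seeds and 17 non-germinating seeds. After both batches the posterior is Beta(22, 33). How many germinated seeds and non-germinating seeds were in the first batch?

Because Beta–binomial updating is additive in the counts, the combined data contributed (α_post−α_prior, β_post−β_prior) successes and failures.
Total across both batches: 22−11=11 germinated seeds, 33−13=20 non-germinating seeds.
Subtract the second batch: 11−7=4 germinated seeds and 20−17=3 non-germinating seeds.

4 germinated seeds and 3 non-germinating seeds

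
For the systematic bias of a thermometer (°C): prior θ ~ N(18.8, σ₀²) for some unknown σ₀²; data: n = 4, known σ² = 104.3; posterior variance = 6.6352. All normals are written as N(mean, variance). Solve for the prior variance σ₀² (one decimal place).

Posterior precision equals prior precision plus data precision: 1/σ_n² = 1/σ₀² + n/σ².
So 1/σ₀² = 1/6.6352 − 4/104.3 = 0.150711 − 0.038351 = 0.112360.
Hence σ₀² = 1/0.112360 ≈ 8.9.

σ₀² = 8.9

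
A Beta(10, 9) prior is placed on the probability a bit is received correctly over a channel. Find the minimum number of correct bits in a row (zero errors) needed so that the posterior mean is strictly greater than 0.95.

After k correct bits and 0 errors the posterior is Beta(10+k, 9), with mean (10+k)/(10+9+k).
Set (10+k)/(19+k) > 0.95 and solve: k > (0.95·19 − 10)/(1 − 0.95) = 161.000.
The smallest integer exceeding 161.000 is 162, and checking k=162: (172)/(181) = 0.9503 > 0.95.

k = 162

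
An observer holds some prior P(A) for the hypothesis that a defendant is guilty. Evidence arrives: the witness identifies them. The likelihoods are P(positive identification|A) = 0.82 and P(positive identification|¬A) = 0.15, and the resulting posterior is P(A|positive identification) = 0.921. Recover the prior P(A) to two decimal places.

P(A) = 0.68

In odds form, posterior odds = prior odds × likelihood ratio, so prior odds = posterior odds ÷ LR.
Posterior odds = 0.921/(1−0.921) = 11.6582. LR = 0.82/0.15 = 5.4667.
Prior odds = 11.6582/5.4667 = 2.1326, so P(A) = 2.1326/(1+2.1326) ≈ 0.68.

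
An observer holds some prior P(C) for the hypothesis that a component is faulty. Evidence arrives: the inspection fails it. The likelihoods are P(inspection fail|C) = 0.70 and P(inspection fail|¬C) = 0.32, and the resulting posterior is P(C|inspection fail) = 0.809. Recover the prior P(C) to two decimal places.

Bayes' rule in odds form gives O(C|E) = O(C)·[P(E|C)/P(E|¬C)], hence O(C) = O(C|E)/LR.
Posterior odds = 0.809/(1−0.809) = 4.2356. LR = 0.70/0.32 = 2.1875.
Prior odds = 4.2356/2.1875 = 1.9363, so P(C) = 1.9363/(1+1.9363) ≈ 0.66.

P(C) = 0.66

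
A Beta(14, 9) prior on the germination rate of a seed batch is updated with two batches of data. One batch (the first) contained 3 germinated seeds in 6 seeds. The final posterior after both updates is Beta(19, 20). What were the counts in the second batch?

2 germinated seeds and 8 non-germinating seeds

Because Beta–binomial updating is additive in the counts, the combined data contributed (α_post−α_prior, β_post−β_prior) successes and failures.
Total across both batches: 19−14=5 germinated seeds, 20−9=11 non-germinating seeds.
Subtract the first batch: 5−3=2 germinated seeds and 11−3=8 non-germinating seeds.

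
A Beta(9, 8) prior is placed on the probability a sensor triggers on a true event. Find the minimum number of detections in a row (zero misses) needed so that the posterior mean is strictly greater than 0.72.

k = 12

After k detections and 0 misses the posterior is Beta(9+k, 8), with mean (9+k)/(9+8+k).
Set (9+k)/(17+k) > 0.72 and solve: k > (0.72·17 − 9)/(1 − 0.72) = 11.571.
The smallest integer exceeding 11.571 is 12, and checking k=12: (21)/(29) = 0.7241 > 0.72.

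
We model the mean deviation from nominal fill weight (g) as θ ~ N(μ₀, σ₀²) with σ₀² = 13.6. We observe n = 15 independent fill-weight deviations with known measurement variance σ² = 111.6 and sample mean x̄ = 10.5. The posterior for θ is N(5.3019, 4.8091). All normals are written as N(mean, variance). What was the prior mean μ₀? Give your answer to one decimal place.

With known observation variance, the Normal–Normal posterior has precision τ_n = τ₀ + n/σ² and mean μ_n = (τ₀μ₀ + (n/σ²)x̄)/τ_n.
Here τ₀ = 1/13.6 = 0.073529 and τ_data = 15/111.6 = 0.134409, so τ_n = 0.207938.
Rearranging for μ₀: μ₀ = (μ_n·τ_n − τ_data·x̄)/τ₀ = (5.3019·0.207938 − 0.134409·10.5) / 0.073529 = -0.308828/0.073529 ≈ -4.2.

μ₀ = -4.2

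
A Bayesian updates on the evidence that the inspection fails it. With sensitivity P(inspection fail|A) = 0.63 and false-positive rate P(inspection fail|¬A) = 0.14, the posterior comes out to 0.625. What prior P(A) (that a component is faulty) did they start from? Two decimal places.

P(A) = 0.27

Bayes' rule in odds form gives O(A|E) = O(A)·[P(E|A)/P(E|¬A)], hence O(A) = O(A|E)/LR.
Posterior odds = 0.625/(1−0.625) = 1.6667. LR = 0.63/0.14 = 4.5000.
Prior odds = 1.6667/4.5000 = 0.3704, so P(A) = 0.3704/(1+0.3704) ≈ 0.27.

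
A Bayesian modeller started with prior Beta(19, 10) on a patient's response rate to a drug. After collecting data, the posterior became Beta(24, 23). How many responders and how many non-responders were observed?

Beta is conjugate to the binomial likelihood: posterior = Beta(a+s, b+f).
So s = 24 − 19 = 5 and f = 23 − 10 = 13.

5 responders and 13 non-responders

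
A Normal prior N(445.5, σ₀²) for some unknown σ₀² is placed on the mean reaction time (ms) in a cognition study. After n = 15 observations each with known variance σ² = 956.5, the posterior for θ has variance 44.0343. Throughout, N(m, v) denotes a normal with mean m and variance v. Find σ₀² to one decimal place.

Posterior precision equals prior precision plus data precision: 1/σ_n² = 1/σ₀² + n/σ².
So 1/σ₀² = 1/44.0343 − 15/956.5 = 0.022710 − 0.015682 = 0.007028.
Hence σ₀² = 1/0.007028 ≈ 142.3.

σ₀² = 142.3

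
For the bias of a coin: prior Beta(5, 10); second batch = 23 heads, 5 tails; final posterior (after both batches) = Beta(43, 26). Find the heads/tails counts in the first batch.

Sequential conjugate updates are equivalent to a single update on the pooled data, so total successes = posterior α − prior α and total failures = posterior β − prior β.
Total across both batches: 43−5=38 heads, 26−10=16 tails.
Subtract the second batch: 38−23=15 heads and 16−5=11 tails.

15 heads and 11 tails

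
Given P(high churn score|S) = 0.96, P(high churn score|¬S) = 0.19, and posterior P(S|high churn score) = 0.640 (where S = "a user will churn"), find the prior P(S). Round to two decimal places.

P(S) = 0.26

In odds form, posterior odds = prior odds × likelihood ratio, so prior odds = posterior odds ÷ LR.
Posterior odds = 0.640/(1−0.640) = 1.7778. LR = 0.96/0.19 = 5.0526.
Prior odds = 1.7778/5.0526 = 0.3519, so P(S) = 0.3519/(1+0.3519) ≈ 0.26.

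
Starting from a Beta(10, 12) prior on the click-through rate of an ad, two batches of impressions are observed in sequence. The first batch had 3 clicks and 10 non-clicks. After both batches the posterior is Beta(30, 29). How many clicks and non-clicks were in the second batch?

Sequential conjugate updates are equivalent to a single update on the pooled data, so total successes = posterior α − prior α and total failures = posterior β − prior β.
Total across both batches: 30−10=20 clicks, 29−12=17 non-clicks.
Subtract the first batch: 20−3=17 clicks and 17−10=7 non-clicks.

17 clicks and 7 non-clicks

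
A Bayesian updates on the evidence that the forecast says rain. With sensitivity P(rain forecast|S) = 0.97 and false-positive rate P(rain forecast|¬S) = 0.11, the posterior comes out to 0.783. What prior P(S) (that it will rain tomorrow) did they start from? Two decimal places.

In odds form, posterior odds = prior odds × likelihood ratio, so prior odds = posterior odds ÷ LR.
Posterior odds = 0.783/(1−0.783) = 3.6083. LR = 0.97/0.11 = 8.8182.
Prior odds = 3.6083/8.8182 = 0.4092, so P(S) = 0.4092/(1+0.4092) ≈ 0.29.

P(S) = 0.29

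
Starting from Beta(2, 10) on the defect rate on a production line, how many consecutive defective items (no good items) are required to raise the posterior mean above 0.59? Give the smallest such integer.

k = 13

After k defective items and 0 good items the posterior is Beta(2+k, 10), with mean (2+k)/(2+10+k).
Set (2+k)/(12+k) > 0.59 and solve: k > (0.59·12 − 2)/(1 − 0.59) = 12.390.
The smallest integer exceeding 12.390 is 13.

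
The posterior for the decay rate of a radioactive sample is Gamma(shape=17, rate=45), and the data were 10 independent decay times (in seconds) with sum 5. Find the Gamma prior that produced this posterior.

Gamma(shape=7, rate=40)

For an exponential likelihood with a Gamma(α, β) prior on the rate, n observations with total T give posterior Gamma(α+n, β+T).
So α = 17 − 10 = 7 and β = 45 − 5 = 40.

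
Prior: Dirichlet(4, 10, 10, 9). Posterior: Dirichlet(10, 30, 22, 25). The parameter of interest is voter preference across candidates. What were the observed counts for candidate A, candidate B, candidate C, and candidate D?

counts (6, 20, 12, 16)

For a Dirichlet(α) prior with multinomial counts c, the posterior is Dirichlet(α + c) componentwise.
Counts are posterior − prior componentwise: 10−4=6, 30−10=20, 22−10=12, 25−9=16.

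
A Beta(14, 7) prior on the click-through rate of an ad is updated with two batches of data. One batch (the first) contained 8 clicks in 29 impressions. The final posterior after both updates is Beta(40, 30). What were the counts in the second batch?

18 clicks and 2 non-clicks

Because Beta–binomial updating is additive in the counts, the combined data contributed (α_post−α_prior, β_post−β_prior) successes and failures.
Total across both batches: 40−14=26 clicks, 30−7=23 non-clicks.
Subtract the first batch: 26−8=18 clicks and 23−21=2 non-clicks.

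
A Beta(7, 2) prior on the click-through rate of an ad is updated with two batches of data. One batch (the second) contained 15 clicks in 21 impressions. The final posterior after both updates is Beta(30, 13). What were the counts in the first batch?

Sequential conjugate updates are equivalent to a single update on the pooled data, so total successes = posterior α − prior α and total failures = posterior β − prior β.
Total across both batches: 30−7=23 clicks, 13−2=11 non-clicks.
Subtract the second batch: 23−15=8 clicks and 11−6=5 non-clicks.

8 clicks and 5 non-clicks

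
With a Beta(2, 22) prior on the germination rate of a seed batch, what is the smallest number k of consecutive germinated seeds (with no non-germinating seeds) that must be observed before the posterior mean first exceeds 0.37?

After k germinated seeds and 0 non-germinating seeds the posterior is Beta(2+k, 22), with mean (2+k)/(2+22+k).
Set (2+k)/(24+k) > 0.37 and solve: k > (0.37·24 − 2)/(1 − 0.37) = 10.921.
The smallest integer exceeding 10.921 is 11, and checking k=11: (13)/(35) = 0.3714 > 0.37.

k = 11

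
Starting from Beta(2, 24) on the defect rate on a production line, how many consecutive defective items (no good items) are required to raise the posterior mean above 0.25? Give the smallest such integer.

After k defective items and 0 good items the posterior is Beta(2+k, 24), with mean (2+k)/(2+24+k).
Set (2+k)/(26+k) > 0.25 and solve: k > (0.25·26 − 2)/(1 − 0.25) = 6.000.
The smallest integer exceeding 6.000 is 7, and checking k=7: (9)/(33) = 0.2727 > 0.25.

k = 7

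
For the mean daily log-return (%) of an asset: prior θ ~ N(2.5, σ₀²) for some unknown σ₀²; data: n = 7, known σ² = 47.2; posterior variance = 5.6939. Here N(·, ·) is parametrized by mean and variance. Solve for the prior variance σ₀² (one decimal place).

Posterior precision equals prior precision plus data precision: 1/σ_n² = 1/σ₀² + n/σ².
So 1/σ₀² = 1/5.6939 − 7/47.2 = 0.175627 − 0.148305 = 0.027322.
Hence σ₀² = 1/0.027322 ≈ 36.6.

σ₀² = 36.6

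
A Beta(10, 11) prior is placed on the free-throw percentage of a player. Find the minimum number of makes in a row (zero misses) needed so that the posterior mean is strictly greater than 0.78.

k = 30

After k makes and 0 misses the posterior is Beta(10+k, 11), with mean (10+k)/(10+11+k).
Set (10+k)/(21+k) > 0.78 and solve: k > (0.78·21 − 10)/(1 − 0.78) = 29.000.
The smallest integer exceeding 29.000 is 30, and checking k=30: (40)/(51) = 0.7843 > 0.78.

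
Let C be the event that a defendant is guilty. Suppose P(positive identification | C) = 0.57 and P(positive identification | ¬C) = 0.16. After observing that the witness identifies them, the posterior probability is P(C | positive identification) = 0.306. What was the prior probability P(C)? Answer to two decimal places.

In odds form, posterior odds = prior odds × likelihood ratio, so prior odds = posterior odds ÷ LR.
Posterior odds = 0.306/(1−0.306) = 0.4409. LR = 0.57/0.16 = 3.5625.
Prior odds = 0.4409/3.5625 = 0.1238, so P(C) = 0.1238/(1+0.1238) ≈ 0.11.

P(C) = 0.11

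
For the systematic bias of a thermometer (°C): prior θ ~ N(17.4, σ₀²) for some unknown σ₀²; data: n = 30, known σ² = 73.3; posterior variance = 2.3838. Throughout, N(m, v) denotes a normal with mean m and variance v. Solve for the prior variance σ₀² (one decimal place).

σ₀² = 97.8

Posterior precision equals prior precision plus data precision: 1/σ_n² = 1/σ₀² + n/σ².
So 1/σ₀² = 1/2.3838 − 30/73.3 = 0.419498 − 0.409277 = 0.010221.
Hence σ₀² = 1/0.010221 ≈ 97.8.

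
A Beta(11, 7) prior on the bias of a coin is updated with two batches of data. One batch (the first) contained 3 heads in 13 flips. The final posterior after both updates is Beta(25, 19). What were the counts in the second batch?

Because Beta–binomial updating is additive in the counts, the combined data contributed (α_post−α_prior, β_post−β_prior) successes and failures.
Total across both batches: 25−11=14 heads, 19−7=12 tails.
Subtract the first batch: 14−3=11 heads and 12−10=2 tails.

11 heads and 2 tails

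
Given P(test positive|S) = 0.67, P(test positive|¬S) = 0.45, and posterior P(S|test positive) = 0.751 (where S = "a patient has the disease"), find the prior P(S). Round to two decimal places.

P(S) = 0.67

In odds form, posterior odds = prior odds × likelihood ratio, so prior odds = posterior odds ÷ LR.
Posterior odds = 0.751/(1−0.751) = 3.0161. LR = 0.67/0.45 = 1.4889.
Prior odds = 3.0161/1.4889 = 2.0257, so P(S) = 2.0257/(1+2.0257) ≈ 0.67.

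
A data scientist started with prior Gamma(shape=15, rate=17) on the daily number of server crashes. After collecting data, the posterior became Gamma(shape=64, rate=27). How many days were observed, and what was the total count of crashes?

Gamma–Poisson conjugacy: posterior shape = α + Σxᵢ, posterior rate = β + n.
Matching: Σxᵢ = 64 − 15 = 49 and n = 27 − 17 = 10.

n = 10 days with total 49 crashes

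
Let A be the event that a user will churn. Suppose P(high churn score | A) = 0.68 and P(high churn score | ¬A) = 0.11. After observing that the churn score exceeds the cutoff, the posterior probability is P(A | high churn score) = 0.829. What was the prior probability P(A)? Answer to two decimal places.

P(A) = 0.44

Bayes' rule in odds form gives O(A|E) = O(A)·[P(E|A)/P(E|¬A)], hence O(A) = O(A|E)/LR.
Posterior odds = 0.829/(1−0.829) = 4.8480. LR = 0.68/0.11 = 6.1818.
Prior odds = 4.8480/6.1818 = 0.7842, so P(A) = 0.7842/(1+0.7842) ≈ 0.44.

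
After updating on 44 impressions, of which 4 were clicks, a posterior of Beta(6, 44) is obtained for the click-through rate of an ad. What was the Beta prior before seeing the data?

A Beta(α, β) prior with s successes and f failures in binomial data gives a Beta(α+s, β+f) posterior.
Subtract the data counts: 6−4=2, 44−40=4.

Beta(2, 4)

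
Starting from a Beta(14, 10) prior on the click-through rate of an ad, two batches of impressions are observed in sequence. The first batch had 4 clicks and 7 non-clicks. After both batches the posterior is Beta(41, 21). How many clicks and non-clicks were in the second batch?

Because Beta–binomial updating is additive in the counts, the combined data contributed (α_post−α_prior, β_post−β_prior) successes and failures.
Total across both batches: 41−14=27 clicks, 21−10=11 non-clicks.
Subtract the first batch: 27−4=23 clicks and 11−7=4 non-clicks.

23 clicks and 4 non-clicks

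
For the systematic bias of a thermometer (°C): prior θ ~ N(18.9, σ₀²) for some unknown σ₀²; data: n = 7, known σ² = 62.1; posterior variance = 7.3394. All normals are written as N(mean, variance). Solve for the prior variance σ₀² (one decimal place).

σ₀² = 42.5

Posterior precision equals prior precision plus data precision: 1/σ_n² = 1/σ₀² + n/σ².
So 1/σ₀² = 1/7.3394 − 7/62.1 = 0.136251 − 0.112721 = 0.023530.
Hence σ₀² = 1/0.023530 ≈ 42.5.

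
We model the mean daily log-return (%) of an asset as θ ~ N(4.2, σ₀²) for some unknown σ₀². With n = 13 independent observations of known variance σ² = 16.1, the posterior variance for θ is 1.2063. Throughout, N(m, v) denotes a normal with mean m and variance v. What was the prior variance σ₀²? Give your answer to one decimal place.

σ₀² = 46.5

For the Normal–Normal model with known σ², precisions add: τ_n = τ₀ + n/σ².
So 1/σ₀² = 1/1.2063 − 13/16.1 = 0.828981 − 0.807453 = 0.021528.
Hence σ₀² = 1/0.021528 ≈ 46.5.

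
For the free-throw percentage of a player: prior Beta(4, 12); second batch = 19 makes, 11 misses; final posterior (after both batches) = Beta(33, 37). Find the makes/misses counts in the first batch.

10 makes and 14 misses

Sequential conjugate updates are equivalent to a single update on the pooled data, so total successes = posterior α − prior α and total failures = posterior β − prior β.
Total across both batches: 33−4=29 makes, 37−12=25 misses.
Subtract the second batch: 29−19=10 makes and 25−11=14 misses.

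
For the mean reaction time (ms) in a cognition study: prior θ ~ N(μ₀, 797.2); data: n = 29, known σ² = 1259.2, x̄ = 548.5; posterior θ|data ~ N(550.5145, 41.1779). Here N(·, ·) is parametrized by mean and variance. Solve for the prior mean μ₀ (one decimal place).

With known observation variance, the Normal–Normal posterior has precision τ_n = τ₀ + n/σ² and mean μ_n = (τ₀μ₀ + (n/σ²)x̄)/τ_n.
Here τ₀ = 1/797.2 = 0.001254 and τ_data = 29/1259.2 = 0.023030, so τ_n = 0.024284.
Rearranging for μ₀: μ₀ = (μ_n·τ_n − τ_data·x̄)/τ₀ = (550.5145·0.024284 − 0.023030·548.5) / 0.001254 = 0.736739/0.001254 ≈ 587.5.

μ₀ = 587.5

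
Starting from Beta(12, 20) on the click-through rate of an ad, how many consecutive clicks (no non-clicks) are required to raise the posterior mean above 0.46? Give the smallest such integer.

After k clicks and 0 non-clicks the posterior is Beta(12+k, 20), with mean (12+k)/(12+20+k).
Set (12+k)/(32+k) > 0.46 and solve: k > (0.46·32 − 12)/(1 − 0.46) = 5.037.
The smallest integer exceeding 5.037 is 6, and checking k=6: (18)/(38) = 0.4737 > 0.46.

k = 6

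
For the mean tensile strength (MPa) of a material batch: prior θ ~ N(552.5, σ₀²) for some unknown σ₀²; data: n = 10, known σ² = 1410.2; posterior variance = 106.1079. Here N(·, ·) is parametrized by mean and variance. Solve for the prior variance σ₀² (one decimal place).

σ₀² = 428.6

Posterior precision equals prior precision plus data precision: 1/σ_n² = 1/σ₀² + n/σ².
So 1/σ₀² = 1/106.1079 − 10/1410.2 = 0.009424 − 0.007091 = 0.002333.
Hence σ₀² = 1/0.002333 ≈ 428.6.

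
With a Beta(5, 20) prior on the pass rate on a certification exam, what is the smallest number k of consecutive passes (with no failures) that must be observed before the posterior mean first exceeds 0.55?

k = 20

After k passes and 0 failures the posterior is Beta(5+k, 20), with mean (5+k)/(5+20+k).
Set (5+k)/(25+k) > 0.55 and solve: k > (0.55·25 − 5)/(1 − 0.55) = 19.444.
The smallest integer exceeding 19.444 is 20, and checking k=20: (25)/(45) = 0.5556 > 0.55.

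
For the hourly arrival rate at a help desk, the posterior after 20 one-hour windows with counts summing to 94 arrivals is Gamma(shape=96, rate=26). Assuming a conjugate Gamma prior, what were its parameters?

A Gamma(α, β) prior (rate parametrization) on a Poisson rate with n observations summing to S gives posterior Gamma(α+S, β+n).
So α = 96 − 94 = 2 and β = 26 − 20 = 6.

Gamma(shape=2, rate=6)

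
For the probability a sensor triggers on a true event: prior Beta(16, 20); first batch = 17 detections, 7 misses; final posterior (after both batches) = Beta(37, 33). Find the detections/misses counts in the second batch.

Because Beta–binomial updating is additive in the counts, the combined data contributed (α_post−α_prior, β_post−β_prior) successes and failures.
Total across both batches: 37−16=21 detections, 33−20=13 misses.
Subtract the first batch: 21−17=4 detections and 13−7=6 misses.

4 detections and 6 misses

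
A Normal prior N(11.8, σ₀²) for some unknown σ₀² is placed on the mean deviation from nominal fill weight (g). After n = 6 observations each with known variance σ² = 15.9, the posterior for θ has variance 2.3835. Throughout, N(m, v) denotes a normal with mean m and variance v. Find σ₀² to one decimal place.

σ₀² = 23.7

For the Normal–Normal model with known σ², precisions add: τ_n = τ₀ + n/σ².
So 1/σ₀² = 1/2.3835 − 6/15.9 = 0.419551 − 0.377358 = 0.042193.
Hence σ₀² = 1/0.042193 ≈ 23.7.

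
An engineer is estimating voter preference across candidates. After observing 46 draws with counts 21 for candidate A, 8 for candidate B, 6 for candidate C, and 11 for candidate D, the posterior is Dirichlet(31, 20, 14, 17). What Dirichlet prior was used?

For a Dirichlet(α) prior with multinomial counts c, the posterior is Dirichlet(α + c) componentwise.
Subtract each count from the matching posterior parameter: 31−21=10, 20−8=12, 14−6=8, 17−11=6.

Dirichlet(10, 12, 8, 6)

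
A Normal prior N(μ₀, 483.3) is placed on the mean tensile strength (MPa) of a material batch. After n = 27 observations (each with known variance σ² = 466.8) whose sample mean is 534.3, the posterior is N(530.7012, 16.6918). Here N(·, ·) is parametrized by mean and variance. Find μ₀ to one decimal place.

μ₀ = 430.1

With known observation variance, the Normal–Normal posterior has precision τ_n = τ₀ + n/σ² and mean μ_n = (τ₀μ₀ + (n/σ²)x̄)/τ_n.
Here τ₀ = 1/483.3 = 0.002069 and τ_data = 27/466.8 = 0.057841, so τ_n = 0.059910.
Rearranging for μ₀: μ₀ = (μ_n·τ_n − τ_data·x̄)/τ₀ = (530.7012·0.059910 − 0.057841·534.3) / 0.002069 = 0.889863/0.002069 ≈ 430.1.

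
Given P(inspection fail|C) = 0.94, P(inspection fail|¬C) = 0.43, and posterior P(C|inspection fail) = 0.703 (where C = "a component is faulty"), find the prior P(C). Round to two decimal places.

P(C) = 0.52

In odds form, posterior odds = prior odds × likelihood ratio, so prior odds = posterior odds ÷ LR.
Posterior odds = 0.703/(1−0.703) = 2.3670. LR = 0.94/0.43 = 2.1860.
Prior odds = 2.3670/2.1860 = 1.0828, so P(C) = 1.0828/(1+1.0828) ≈ 0.52.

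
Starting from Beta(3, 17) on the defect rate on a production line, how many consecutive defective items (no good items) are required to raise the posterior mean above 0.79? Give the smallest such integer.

k = 61

After k defective items and 0 good items the posterior is Beta(3+k, 17), with mean (3+k)/(3+17+k).
Set (3+k)/(20+k) > 0.79 and solve: k > (0.79·20 − 3)/(1 − 0.79) = 60.952.
The smallest integer exceeding 60.952 is 61.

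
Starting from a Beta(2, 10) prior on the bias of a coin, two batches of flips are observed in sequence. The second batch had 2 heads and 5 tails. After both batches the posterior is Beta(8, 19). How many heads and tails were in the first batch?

4 heads and 4 tails

Sequential conjugate updates are equivalent to a single update on the pooled data, so total successes = posterior α − prior α and total failures = posterior β − prior β.
Total across both batches: 8−2=6 heads, 19−10=9 tails.
Subtract the second batch: 6−2=4 heads and 9−5=4 tails.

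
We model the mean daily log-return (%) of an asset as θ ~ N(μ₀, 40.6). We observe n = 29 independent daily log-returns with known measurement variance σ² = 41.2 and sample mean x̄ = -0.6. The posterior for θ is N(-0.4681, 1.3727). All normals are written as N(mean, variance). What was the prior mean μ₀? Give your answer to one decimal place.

μ₀ = 3.3

The posterior mean is a precision-weighted average: μ_n = (τ₀μ₀ + τ_data·x̄)/(τ₀+τ_data), with τ₀=1/σ₀² and τ_data=n/σ².
Here τ₀ = 1/40.6 = 0.024631 and τ_data = 29/41.2 = 0.703883, so τ_n = 0.728514.
Rearranging for μ₀: μ₀ = (μ_n·τ_n − τ_data·x̄)/τ₀ = (-0.4681·0.728514 − 0.703883·-0.6) / 0.024631 = 0.081312/0.024631 ≈ 3.3.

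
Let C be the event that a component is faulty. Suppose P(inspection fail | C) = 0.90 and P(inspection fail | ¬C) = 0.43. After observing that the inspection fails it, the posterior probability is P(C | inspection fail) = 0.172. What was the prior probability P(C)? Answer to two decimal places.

In odds form, posterior odds = prior odds × likelihood ratio, so prior odds = posterior odds ÷ LR.
Posterior odds = 0.172/(1−0.172) = 0.2077. LR = 0.90/0.43 = 2.0930.
Prior odds = 0.2077/2.0930 = 0.0992, so P(C) = 0.0992/(1+0.0992) ≈ 0.09.

P(C) = 0.09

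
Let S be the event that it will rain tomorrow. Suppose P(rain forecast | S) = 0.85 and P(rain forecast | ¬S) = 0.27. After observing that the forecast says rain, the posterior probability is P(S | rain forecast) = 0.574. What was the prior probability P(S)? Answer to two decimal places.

P(S) = 0.30

Bayes' rule in odds form gives O(S|E) = O(S)·[P(E|S)/P(E|¬S)], hence O(S) = O(S|E)/LR.
Posterior odds = 0.574/(1−0.574) = 1.3474. LR = 0.85/0.27 = 3.1481.
Prior odds = 1.3474/3.1481 = 0.4280, so P(S) = 0.4280/(1+0.4280) ≈ 0.30.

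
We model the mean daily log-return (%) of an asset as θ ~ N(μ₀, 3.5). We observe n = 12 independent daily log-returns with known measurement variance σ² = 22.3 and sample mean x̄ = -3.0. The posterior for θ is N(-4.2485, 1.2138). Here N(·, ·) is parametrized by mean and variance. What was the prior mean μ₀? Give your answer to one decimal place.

μ₀ = -6.6

With known observation variance, the Normal–Normal posterior has precision τ_n = τ₀ + n/σ² and mean μ_n = (τ₀μ₀ + (n/σ²)x̄)/τ_n.
Here τ₀ = 1/3.5 = 0.285714 and τ_data = 12/22.3 = 0.538117, so τ_n = 0.823831.
Rearranging for μ₀: μ₀ = (μ_n·τ_n − τ_data·x̄)/τ₀ = (-4.2485·0.823831 − 0.538117·-3.0) / 0.285714 = -1.885695/0.285714 ≈ -6.6.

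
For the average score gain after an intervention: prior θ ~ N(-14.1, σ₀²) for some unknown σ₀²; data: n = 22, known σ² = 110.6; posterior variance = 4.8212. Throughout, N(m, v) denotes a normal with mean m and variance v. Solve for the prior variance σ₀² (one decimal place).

σ₀² = 117.6

Posterior precision equals prior precision plus data precision: 1/σ_n² = 1/σ₀² + n/σ².
So 1/σ₀² = 1/4.8212 − 22/110.6 = 0.207417 − 0.198915 = 0.008502.
Hence σ₀² = 1/0.008502 ≈ 117.6.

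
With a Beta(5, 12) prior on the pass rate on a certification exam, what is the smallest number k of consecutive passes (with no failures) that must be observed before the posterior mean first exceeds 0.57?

k = 11

After k passes and 0 failures the posterior is Beta(5+k, 12), with mean (5+k)/(5+12+k).
Set (5+k)/(17+k) > 0.57 and solve: k > (0.57·17 − 5)/(1 − 0.57) = 10.907.
The smallest integer exceeding 10.907 is 11.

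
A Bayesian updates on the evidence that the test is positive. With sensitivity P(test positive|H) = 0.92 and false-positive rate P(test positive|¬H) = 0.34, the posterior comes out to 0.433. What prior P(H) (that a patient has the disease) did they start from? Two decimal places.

P(H) = 0.22

Bayes' rule in odds form gives O(H|E) = O(H)·[P(E|H)/P(E|¬H)], hence O(H) = O(H|E)/LR.
Posterior odds = 0.433/(1−0.433) = 0.7637. LR = 0.92/0.34 = 2.7059.
Prior odds = 0.7637/2.7059 = 0.2822, so P(H) = 0.2822/(1+0.2822) ≈ 0.22.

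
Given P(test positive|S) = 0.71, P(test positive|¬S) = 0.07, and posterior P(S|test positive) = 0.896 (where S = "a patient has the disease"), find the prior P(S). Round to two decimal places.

P(S) = 0.46

In odds form, posterior odds = prior odds × likelihood ratio, so prior odds = posterior odds ÷ LR.
Posterior odds = 0.896/(1−0.896) = 8.6154. LR = 0.71/0.07 = 10.1429.
Prior odds = 8.6154/10.1429 = 0.8494, so P(S) = 0.8494/(1+0.8494) ≈ 0.46.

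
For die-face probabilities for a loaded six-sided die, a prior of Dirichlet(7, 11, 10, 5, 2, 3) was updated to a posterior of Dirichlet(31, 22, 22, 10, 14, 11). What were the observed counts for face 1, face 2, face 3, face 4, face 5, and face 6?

For a Dirichlet(α) prior with multinomial counts c, the posterior is Dirichlet(α + c) componentwise.
Counts are posterior − prior componentwise: 31−7=24, 22−11=11, 22−10=12, 10−5=5, 14−2=12, 11−3=8.

counts (24, 11, 12, 5, 12, 8)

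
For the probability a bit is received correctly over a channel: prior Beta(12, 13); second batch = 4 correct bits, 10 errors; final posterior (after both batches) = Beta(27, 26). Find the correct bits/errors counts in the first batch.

11 correct bits and 3 errors

Because Beta–binomial updating is additive in the counts, the combined data contributed (α_post−α_prior, β_post−β_prior) successes and failures.
Total across both batches: 27−12=15 correct bits, 26−13=13 errors.
Subtract the second batch: 15−4=11 correct bits and 13−10=3 errors.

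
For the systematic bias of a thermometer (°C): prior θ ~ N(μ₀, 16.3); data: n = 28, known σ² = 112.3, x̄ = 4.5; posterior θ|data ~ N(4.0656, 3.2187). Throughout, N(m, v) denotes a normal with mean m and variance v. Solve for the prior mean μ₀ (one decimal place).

μ₀ = 2.3

The posterior mean is a precision-weighted average: μ_n = (τ₀μ₀ + τ_data·x̄)/(τ₀+τ_data), with τ₀=1/σ₀² and τ_data=n/σ².
Here τ₀ = 1/16.3 = 0.061350 and τ_data = 28/112.3 = 0.249332, so τ_n = 0.310682.
Rearranging for μ₀: μ₀ = (μ_n·τ_n − τ_data·x̄)/τ₀ = (4.0656·0.310682 − 0.249332·4.5) / 0.061350 = 0.141115/0.061350 ≈ 2.3.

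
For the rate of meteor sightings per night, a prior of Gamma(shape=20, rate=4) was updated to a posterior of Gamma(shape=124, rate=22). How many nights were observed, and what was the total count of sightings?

n = 18 nights with total 104 sightings

A Gamma(α, β) prior (rate parametrization) on a Poisson rate with n observations summing to S gives posterior Gamma(α+S, β+n).
Matching: Σxᵢ = 124 − 20 = 104 and n = 22 − 4 = 18.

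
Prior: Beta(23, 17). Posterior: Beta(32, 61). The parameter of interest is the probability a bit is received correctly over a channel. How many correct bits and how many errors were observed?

Beta is conjugate to the binomial likelihood: posterior = Beta(a+s, b+f).
Match parameters: s=32−23=9, f=61−17=44.

9 correct bits and 44 errors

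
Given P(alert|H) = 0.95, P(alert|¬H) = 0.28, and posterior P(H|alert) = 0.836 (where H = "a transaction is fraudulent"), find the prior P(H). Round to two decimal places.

P(H) = 0.60

In odds form, posterior odds = prior odds × likelihood ratio, so prior odds = posterior odds ÷ LR.
Posterior odds = 0.836/(1−0.836) = 5.0976. LR = 0.95/0.28 = 3.3929.
Prior odds = 5.0976/3.3929 = 1.5024, so P(H) = 1.5024/(1+1.5024) ≈ 0.60.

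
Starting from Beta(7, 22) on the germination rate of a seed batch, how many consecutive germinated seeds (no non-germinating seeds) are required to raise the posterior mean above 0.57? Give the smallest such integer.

k = 23

After k germinated seeds and 0 non-germinating seeds the posterior is Beta(7+k, 22), with mean (7+k)/(7+22+k).
Set (7+k)/(29+k) > 0.57 and solve: k > (0.57·29 − 7)/(1 − 0.57) = 22.163.
The smallest integer exceeding 22.163 is 23.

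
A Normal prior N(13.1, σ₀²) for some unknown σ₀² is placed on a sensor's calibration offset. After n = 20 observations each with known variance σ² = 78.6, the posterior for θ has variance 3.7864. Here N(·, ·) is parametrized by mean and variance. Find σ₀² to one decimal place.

σ₀² = 103.6

For the Normal–Normal model with known σ², precisions add: τ_n = τ₀ + n/σ².
So 1/σ₀² = 1/3.7864 − 20/78.6 = 0.264103 − 0.254453 = 0.009650.
Hence σ₀² = 1/0.009650 ≈ 103.6.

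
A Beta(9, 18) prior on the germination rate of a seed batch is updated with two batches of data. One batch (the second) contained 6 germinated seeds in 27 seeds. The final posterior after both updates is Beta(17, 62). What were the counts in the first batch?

2 germinated seeds and 23 non-germinating seeds

Because Beta–binomial updating is additive in the counts, the combined data contributed (α_post−α_prior, β_post−β_prior) successes and failures.
Total across both batches: 17−9=8 germinated seeds, 62−18=44 non-germinating seeds.
Subtract the second batch: 8−6=2 germinated seeds and 44−21=23 non-germinating seeds.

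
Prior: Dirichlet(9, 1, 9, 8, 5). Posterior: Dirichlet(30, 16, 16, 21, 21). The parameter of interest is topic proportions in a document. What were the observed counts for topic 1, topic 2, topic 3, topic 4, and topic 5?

counts (21, 15, 7, 13, 16)

For a Dirichlet(α) prior with multinomial counts c, the posterior is Dirichlet(α + c) componentwise.
Counts are posterior − prior componentwise: 30−9=21, 16−1=15, 16−9=7, 21−8=13, 21−5=16.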